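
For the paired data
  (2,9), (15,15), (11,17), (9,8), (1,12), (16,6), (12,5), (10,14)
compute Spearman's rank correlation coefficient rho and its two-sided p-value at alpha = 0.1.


Step 1: Rank x and y separately (midranks; no ties here).
rank(x): 2->2, 15->7, 11->5, 9->3, 1->1, 16->8, 12->6, 10->4
rank(y): 9->4, 15->7, 17->8, 8->3, 12->5, 6->2, 5->1, 14->6
Step 2: d_i = R_x(i) - R_y(i); compute d_i^2.
  (2-4)^2=4, (7-7)^2=0, (5-8)^2=9, (3-3)^2=0, (1-5)^2=16, (8-2)^2=36, (6-1)^2=25, (4-6)^2=4
sum(d^2) = 94.
Step 3: rho = 1 - 6*94 / (8*(8^2 - 1)) = 1 - 564/504 = -0.119048.
Step 4: Under H0, t = rho * sqrt((n-2)/(1-rho^2)) = -0.2937 ~ t(6).
Step 5: Two-sided p-value from the t-distribution with 6 df = 0.778886.
Step 6: alpha = 0.1. fail to reject H0.

rho = -0.1190, p = 0.778886, fail to reject H0 at alpha = 0.1.


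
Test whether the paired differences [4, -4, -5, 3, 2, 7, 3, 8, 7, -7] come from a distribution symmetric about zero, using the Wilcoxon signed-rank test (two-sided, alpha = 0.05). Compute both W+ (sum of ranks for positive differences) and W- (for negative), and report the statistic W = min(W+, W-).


Step 1: Drop any zero differences (none here) and take |d_i|.
|d| = [4, 4, 5, 3, 2, 7, 3, 8, 7, 7]
Step 2: Midrank |d_i| (ties get averaged ranks).
ranks: |4|->4.5, |4|->4.5, |5|->6, |3|->2.5, |2|->1, |7|->8, |3|->2.5, |8|->10, |7|->8, |7|->8
Step 3: Attach original signs; sum ranks with positive sign and with negative sign.
W+ = 4.5 + 2.5 + 1 + 8 + 2.5 + 10 + 8 = 36.5
W- = 4.5 + 6 + 8 = 18.5
(Check: W+ + W- = 55 should equal n(n+1)/2 = 55.)
Step 4: Test statistic W = min(W+, W-) = 18.5.
Step 5: Ties in |d|, so use the tie-corrected normal approximation.
        E[W] = n(n+1)/4 = 10*11/4 = 27.5.
        Tie groups: |d|=3 (t=2), |d|=4 (t=2), |d|=7 (t=3); sum(t^3 - t) = 36.
        Var[W] = n(n+1)(2n+1)/24 - sum(t^3-t)/48 = 2310/24 - 36/48 = 95.5.
        z = (W - E[W]) / sqrt(Var[W]) = (18.5 - 27.5) / 9.7724 = -0.9210.
        Two-sided p = 2*Phi(z) = 0.357071.
Step 6: alpha = 0.05. fail to reject H0.

W+ = 36.5, W- = 18.5, W = min = 18.5, p = 0.357071, fail to reject H0.


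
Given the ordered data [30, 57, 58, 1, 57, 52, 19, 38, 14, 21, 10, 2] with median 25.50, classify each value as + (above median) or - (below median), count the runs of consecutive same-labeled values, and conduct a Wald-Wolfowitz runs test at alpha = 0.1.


Step 1: Compute median = 25.50; label A = above, B = below.
Labels in order: AAABAABABBBB  (n_A = 6, n_B = 6)
Step 2: Count runs R = 6.
Step 3: Under H0 (random ordering), E[R] = 2*n_A*n_B/(n_A+n_B) + 1 = 2*6*6/12 + 1 = 7.0000.
        Var[R] = 2*n_A*n_B*(2*n_A*n_B - n_A - n_B) / ((n_A+n_B)^2 * (n_A+n_B-1)) = 4320/1584 = 2.7273.
        SD[R] = 1.6514.
Step 4: Continuity-corrected z = (R + 0.5 - E[R]) / SD[R] = (6 + 0.5 - 7.0000) / 1.6514 = -0.3028.
Step 5: Two-sided p-value via normal approximation = 2*(1 - Phi(|z|)) = 0.762069.
Step 6: alpha = 0.1. fail to reject H0.

R = 6, z = -0.3028, p = 0.762069, fail to reject H0.


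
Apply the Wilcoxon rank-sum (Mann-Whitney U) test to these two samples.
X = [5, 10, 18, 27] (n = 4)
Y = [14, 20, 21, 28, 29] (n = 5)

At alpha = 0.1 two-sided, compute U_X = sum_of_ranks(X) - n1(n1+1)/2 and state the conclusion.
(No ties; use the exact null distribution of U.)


Step 1: Combine and sort all 9 observations; assign midranks.
sorted (value, group): (5,X), (10,X), (14,Y), (18,X), (20,Y), (21,Y), (27,X), (28,Y), (29,Y)
ranks: 5->1, 10->2, 14->3, 18->4, 20->5, 21->6, 27->7, 28->8, 29->9
Step 2: Rank sum for X: R1 = 1 + 2 + 4 + 7 = 14.
Step 3: U_X = R1 - n1(n1+1)/2 = 14 - 4*5/2 = 14 - 10 = 4.
       U_Y = n1*n2 - U_X = 20 - 4 = 16.
Step 4: No ties, so the exact null distribution of U (based on enumerating the C(9,4) = 126 equally likely rank assignments) gives the two-sided p-value.
Step 5: p-value = 0.190476; compare to alpha = 0.1. fail to reject H0.

U_X = 4, p = 0.190476, fail to reject H0 at alpha = 0.1.


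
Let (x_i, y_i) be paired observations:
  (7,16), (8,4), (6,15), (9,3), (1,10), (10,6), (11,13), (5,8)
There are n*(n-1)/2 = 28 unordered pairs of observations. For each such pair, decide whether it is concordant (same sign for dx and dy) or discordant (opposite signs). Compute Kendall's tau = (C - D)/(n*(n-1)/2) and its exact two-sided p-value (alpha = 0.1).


Step 1: Enumerate the 28 unordered pairs (i,j) with i<j and classify each by sign(x_j-x_i) * sign(y_j-y_i).
  (1,2):dx=+1,dy=-12->D; (1,3):dx=-1,dy=-1->C; (1,4):dx=+2,dy=-13->D; (1,5):dx=-6,dy=-6->C
  (1,6):dx=+3,dy=-10->D; (1,7):dx=+4,dy=-3->D; (1,8):dx=-2,dy=-8->C; (2,3):dx=-2,dy=+11->D
  (2,4):dx=+1,dy=-1->D; (2,5):dx=-7,dy=+6->D; (2,6):dx=+2,dy=+2->C; (2,7):dx=+3,dy=+9->C
  (2,8):dx=-3,dy=+4->D; (3,4):dx=+3,dy=-12->D; (3,5):dx=-5,dy=-5->C; (3,6):dx=+4,dy=-9->D
  (3,7):dx=+5,dy=-2->D; (3,8):dx=-1,dy=-7->C; (4,5):dx=-8,dy=+7->D; (4,6):dx=+1,dy=+3->C
  (4,7):dx=+2,dy=+10->C; (4,8):dx=-4,dy=+5->D; (5,6):dx=+9,dy=-4->D; (5,7):dx=+10,dy=+3->C
  (5,8):dx=+4,dy=-2->D; (6,7):dx=+1,dy=+7->C; (6,8):dx=-5,dy=+2->D; (7,8):dx=-6,dy=-5->C
Step 2: C = 12, D = 16, total pairs = 28.
Step 3: tau = (C - D)/(n(n-1)/2) = (12 - 16)/28 = -0.142857.
Step 4: Exact two-sided p-value (enumerate n! = 40320 permutations of y under H0): p = 0.719544.
Step 5: alpha = 0.1. fail to reject H0.

tau_b = -0.1429 (C=12, D=16), p = 0.719544, fail to reject H0.


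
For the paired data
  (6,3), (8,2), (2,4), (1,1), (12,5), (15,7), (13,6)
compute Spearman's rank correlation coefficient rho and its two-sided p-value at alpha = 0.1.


Step 1: Rank x and y separately (midranks; no ties here).
rank(x): 6->3, 8->4, 2->2, 1->1, 12->5, 15->7, 13->6
rank(y): 3->3, 2->2, 4->4, 1->1, 5->5, 7->7, 6->6
Step 2: d_i = R_x(i) - R_y(i); compute d_i^2.
  (3-3)^2=0, (4-2)^2=4, (2-4)^2=4, (1-1)^2=0, (5-5)^2=0, (7-7)^2=0, (6-6)^2=0
sum(d^2) = 8.
Step 3: rho = 1 - 6*8 / (7*(7^2 - 1)) = 1 - 48/336 = 0.857143.
Step 4: Under H0, t = rho * sqrt((n-2)/(1-rho^2)) = 3.7210 ~ t(5).
Step 5: Two-sided p-value from the t-distribution with 5 df = 0.013697.
Step 6: alpha = 0.1. reject H0.

rho = 0.8571, p = 0.013697, reject H0 at alpha = 0.1.


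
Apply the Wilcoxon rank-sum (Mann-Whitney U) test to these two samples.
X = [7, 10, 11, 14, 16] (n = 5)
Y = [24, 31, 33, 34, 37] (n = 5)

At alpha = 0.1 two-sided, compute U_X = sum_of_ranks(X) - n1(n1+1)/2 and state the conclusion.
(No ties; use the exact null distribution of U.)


Step 1: Combine and sort all 10 observations; assign midranks.
sorted (value, group): (7,X), (10,X), (11,X), (14,X), (16,X), (24,Y), (31,Y), (33,Y), (34,Y), (37,Y)
ranks: 7->1, 10->2, 11->3, 14->4, 16->5, 24->6, 31->7, 33->8, 34->9, 37->10
Step 2: Rank sum for X: R1 = 1 + 2 + 3 + 4 + 5 = 15.
Step 3: U_X = R1 - n1(n1+1)/2 = 15 - 5*6/2 = 15 - 15 = 0.
       U_Y = n1*n2 - U_X = 25 - 0 = 25.
Step 4: No ties, so the exact null distribution of U (based on enumerating the C(10,5) = 252 equally likely rank assignments) gives the two-sided p-value.
Step 5: p-value = 0.007937; compare to alpha = 0.1. reject H0.

U_X = 0, p = 0.007937, reject H0 at alpha = 0.1.


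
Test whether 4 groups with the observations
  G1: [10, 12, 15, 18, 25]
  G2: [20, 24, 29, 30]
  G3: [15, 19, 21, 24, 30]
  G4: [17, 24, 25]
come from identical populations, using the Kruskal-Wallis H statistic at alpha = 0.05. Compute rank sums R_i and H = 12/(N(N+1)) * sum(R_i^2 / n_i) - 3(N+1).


Step 1: Combine all N = 17 observations and assign midranks.
sorted (value, group, rank): (10,G1,1), (12,G1,2), (15,G1,3.5), (15,G3,3.5), (17,G4,5), (18,G1,6), (19,G3,7), (20,G2,8), (21,G3,9), (24,G2,11), (24,G3,11), (24,G4,11), (25,G1,13.5), (25,G4,13.5), (29,G2,15), (30,G2,16.5), (30,G3,16.5)
Step 2: Sum ranks within each group.
R_1 = 26 (n_1 = 5)
R_2 = 50.5 (n_2 = 4)
R_3 = 47 (n_3 = 5)
R_4 = 29.5 (n_4 = 3)
Step 3: H = 12/(N(N+1)) * sum(R_i^2/n_i) - 3(N+1)
     = 12/(17*18) * (26^2/5 + 50.5^2/4 + 47^2/5 + 29.5^2/3) - 3*18
     = 0.039216 * 1504.65 - 54
     = 5.005719.
Step 4: Ties present; correction factor C = 1 - 42/(17^3 - 17) = 0.991422. Corrected H = 5.005719 / 0.991422 = 5.049032.
Step 5: Under H0, H ~ chi^2(3); p-value = 0.168242.
Step 6: alpha = 0.05. fail to reject H0.

H = 5.0490, df = 3, p = 0.168242, fail to reject H0.


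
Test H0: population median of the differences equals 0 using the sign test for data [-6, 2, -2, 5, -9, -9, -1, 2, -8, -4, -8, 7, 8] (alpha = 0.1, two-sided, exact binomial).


Step 1: Discard zero differences. Original n = 13; n_eff = number of nonzero differences = 13.
Nonzero differences (with sign): -6, +2, -2, +5, -9, -9, -1, +2, -8, -4, -8, +7, +8
Step 2: Count signs: positive = 5, negative = 8.
Step 3: Under H0: P(positive) = 0.5, so the number of positives S ~ Bin(13, 0.5).
Step 4: Two-sided exact p-value = sum of Bin(13,0.5) probabilities at or below the observed probability = 0.581055.
Step 5: alpha = 0.1. fail to reject H0.

n_eff = 13, pos = 5, neg = 8, p = 0.581055, fail to reject H0.


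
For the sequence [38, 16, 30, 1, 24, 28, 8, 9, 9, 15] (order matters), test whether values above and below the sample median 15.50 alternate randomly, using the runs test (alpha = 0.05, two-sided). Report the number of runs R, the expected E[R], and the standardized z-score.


Step 1: Compute median = 15.50; label A = above, B = below.
Labels in order: AAABAABBBB  (n_A = 5, n_B = 5)
Step 2: Count runs R = 4.
Step 3: Under H0 (random ordering), E[R] = 2*n_A*n_B/(n_A+n_B) + 1 = 2*5*5/10 + 1 = 6.0000.
        Var[R] = 2*n_A*n_B*(2*n_A*n_B - n_A - n_B) / ((n_A+n_B)^2 * (n_A+n_B-1)) = 2000/900 = 2.2222.
        SD[R] = 1.4907.
Step 4: Continuity-corrected z = (R + 0.5 - E[R]) / SD[R] = (4 + 0.5 - 6.0000) / 1.4907 = -1.0062.
Step 5: Two-sided p-value via normal approximation = 2*(1 - Phi(|z|)) = 0.314305.
Step 6: alpha = 0.05. fail to reject H0.

R = 4, z = -1.0062, p = 0.314305, fail to reject H0.


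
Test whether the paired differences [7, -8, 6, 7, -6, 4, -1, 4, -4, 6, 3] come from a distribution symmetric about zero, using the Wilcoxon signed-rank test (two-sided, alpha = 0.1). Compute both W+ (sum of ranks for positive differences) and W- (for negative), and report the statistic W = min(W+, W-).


Step 1: Drop any zero differences (none here) and take |d_i|.
|d| = [7, 8, 6, 7, 6, 4, 1, 4, 4, 6, 3]
Step 2: Midrank |d_i| (ties get averaged ranks).
ranks: |7|->9.5, |8|->11, |6|->7, |7|->9.5, |6|->7, |4|->4, |1|->1, |4|->4, |4|->4, |6|->7, |3|->2
Step 3: Attach original signs; sum ranks with positive sign and with negative sign.
W+ = 9.5 + 7 + 9.5 + 4 + 4 + 7 + 2 = 43
W- = 11 + 7 + 1 + 4 = 23
(Check: W+ + W- = 66 should equal n(n+1)/2 = 66.)
Step 4: Test statistic W = min(W+, W-) = 23.
Step 5: Ties in |d|, so use the tie-corrected normal approximation.
        E[W] = n(n+1)/4 = 11*12/4 = 33.
        Tie groups: |d|=4 (t=3), |d|=6 (t=3), |d|=7 (t=2); sum(t^3 - t) = 54.
        Var[W] = n(n+1)(2n+1)/24 - sum(t^3-t)/48 = 3036/24 - 54/48 = 125.375.
        z = (W - E[W]) / sqrt(Var[W]) = (23 - 33) / 11.1971 = -0.8931.
        Two-sided p = 2*Phi(z) = 0.371810.
Step 6: alpha = 0.1. fail to reject H0.

W+ = 43, W- = 23, W = min = 23, p = 0.371810, fail to reject H0.


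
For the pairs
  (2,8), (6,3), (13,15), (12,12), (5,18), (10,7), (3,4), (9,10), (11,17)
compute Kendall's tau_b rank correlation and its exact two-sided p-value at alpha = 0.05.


Step 1: Enumerate the 36 unordered pairs (i,j) with i<j and classify each by sign(x_j-x_i) * sign(y_j-y_i).
  (1,2):dx=+4,dy=-5->D; (1,3):dx=+11,dy=+7->C; (1,4):dx=+10,dy=+4->C; (1,5):dx=+3,dy=+10->C
  (1,6):dx=+8,dy=-1->D; (1,7):dx=+1,dy=-4->D; (1,8):dx=+7,dy=+2->C; (1,9):dx=+9,dy=+9->C
  (2,3):dx=+7,dy=+12->C; (2,4):dx=+6,dy=+9->C; (2,5):dx=-1,dy=+15->D; (2,6):dx=+4,dy=+4->C
  (2,7):dx=-3,dy=+1->D; (2,8):dx=+3,dy=+7->C; (2,9):dx=+5,dy=+14->C; (3,4):dx=-1,dy=-3->C
  (3,5):dx=-8,dy=+3->D; (3,6):dx=-3,dy=-8->C; (3,7):dx=-10,dy=-11->C; (3,8):dx=-4,dy=-5->C
  (3,9):dx=-2,dy=+2->D; (4,5):dx=-7,dy=+6->D; (4,6):dx=-2,dy=-5->C; (4,7):dx=-9,dy=-8->C
  (4,8):dx=-3,dy=-2->C; (4,9):dx=-1,dy=+5->D; (5,6):dx=+5,dy=-11->D; (5,7):dx=-2,dy=-14->C
  (5,8):dx=+4,dy=-8->D; (5,9):dx=+6,dy=-1->D; (6,7):dx=-7,dy=-3->C; (6,8):dx=-1,dy=+3->D
  (6,9):dx=+1,dy=+10->C; (7,8):dx=+6,dy=+6->C; (7,9):dx=+8,dy=+13->C; (8,9):dx=+2,dy=+7->C
Step 2: C = 23, D = 13, total pairs = 36.
Step 3: tau = (C - D)/(n(n-1)/2) = (23 - 13)/36 = 0.277778.
Step 4: Exact two-sided p-value (enumerate n! = 362880 permutations of y under H0): p = 0.358488.
Step 5: alpha = 0.05. fail to reject H0.

tau_b = 0.2778 (C=23, D=13), p = 0.358488, fail to reject H0.


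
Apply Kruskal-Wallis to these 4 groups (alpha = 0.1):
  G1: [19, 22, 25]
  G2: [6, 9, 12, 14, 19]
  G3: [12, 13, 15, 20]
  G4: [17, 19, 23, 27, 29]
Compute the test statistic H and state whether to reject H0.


Step 1: Combine all N = 17 observations and assign midranks.
sorted (value, group, rank): (6,G2,1), (9,G2,2), (12,G2,3.5), (12,G3,3.5), (13,G3,5), (14,G2,6), (15,G3,7), (17,G4,8), (19,G1,10), (19,G2,10), (19,G4,10), (20,G3,12), (22,G1,13), (23,G4,14), (25,G1,15), (27,G4,16), (29,G4,17)
Step 2: Sum ranks within each group.
R_1 = 38 (n_1 = 3)
R_2 = 22.5 (n_2 = 5)
R_3 = 27.5 (n_3 = 4)
R_4 = 65 (n_4 = 5)
Step 3: H = 12/(N(N+1)) * sum(R_i^2/n_i) - 3(N+1)
     = 12/(17*18) * (38^2/3 + 22.5^2/5 + 27.5^2/4 + 65^2/5) - 3*18
     = 0.039216 * 1616.65 - 54
     = 9.397876.
Step 4: Ties present; correction factor C = 1 - 30/(17^3 - 17) = 0.993873. Corrected H = 9.397876 / 0.993873 = 9.455816.
Step 5: Under H0, H ~ chi^2(3); p-value = 0.023806.
Step 6: alpha = 0.1. reject H0.

H = 9.4558, df = 3, p = 0.023806, reject H0.


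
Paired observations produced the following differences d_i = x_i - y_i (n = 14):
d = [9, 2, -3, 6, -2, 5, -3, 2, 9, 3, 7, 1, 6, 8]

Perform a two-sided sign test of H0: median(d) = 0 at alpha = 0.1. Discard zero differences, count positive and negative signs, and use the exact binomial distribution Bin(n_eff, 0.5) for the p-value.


Step 1: Discard zero differences. Original n = 14; n_eff = number of nonzero differences = 14.
Nonzero differences (with sign): +9, +2, -3, +6, -2, +5, -3, +2, +9, +3, +7, +1, +6, +8
Step 2: Count signs: positive = 11, negative = 3.
Step 3: Under H0: P(positive) = 0.5, so the number of positives S ~ Bin(14, 0.5).
Step 4: Two-sided exact p-value = sum of Bin(14,0.5) probabilities at or below the observed probability = 0.057373.
Step 5: alpha = 0.1. reject H0.

n_eff = 14, pos = 11, neg = 3, p = 0.057373, reject H0.


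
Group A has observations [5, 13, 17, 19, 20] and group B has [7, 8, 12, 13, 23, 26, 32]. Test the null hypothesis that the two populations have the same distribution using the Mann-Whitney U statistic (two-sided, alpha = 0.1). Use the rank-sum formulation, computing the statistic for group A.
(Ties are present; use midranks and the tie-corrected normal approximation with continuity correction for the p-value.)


Step 1: Combine and sort all 12 observations; assign midranks.
sorted (value, group): (5,X), (7,Y), (8,Y), (12,Y), (13,X), (13,Y), (17,X), (19,X), (20,X), (23,Y), (26,Y), (32,Y)
ranks: 5->1, 7->2, 8->3, 12->4, 13->5.5, 13->5.5, 17->7, 19->8, 20->9, 23->10, 26->11, 32->12
Step 2: Rank sum for X: R1 = 1 + 5.5 + 7 + 8 + 9 = 30.5.
Step 3: U_X = R1 - n1(n1+1)/2 = 30.5 - 5*6/2 = 30.5 - 15 = 15.5.
       U_Y = n1*n2 - U_X = 35 - 15.5 = 19.5.
Step 4: Ties are present, so use the tie-corrected normal approximation (with continuity correction) for the p-value.
Step 5: p-value = 0.807210; compare to alpha = 0.1. fail to reject H0.

U_X = 15.5, p = 0.807210, fail to reject H0 at alpha = 0.1.


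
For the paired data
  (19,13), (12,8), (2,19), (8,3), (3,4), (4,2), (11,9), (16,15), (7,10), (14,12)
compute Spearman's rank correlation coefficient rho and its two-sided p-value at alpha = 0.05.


Step 1: Rank x and y separately (midranks; no ties here).
rank(x): 19->10, 12->7, 2->1, 8->5, 3->2, 4->3, 11->6, 16->9, 7->4, 14->8
rank(y): 13->8, 8->4, 19->10, 3->2, 4->3, 2->1, 9->5, 15->9, 10->6, 12->7
Step 2: d_i = R_x(i) - R_y(i); compute d_i^2.
  (10-8)^2=4, (7-4)^2=9, (1-10)^2=81, (5-2)^2=9, (2-3)^2=1, (3-1)^2=4, (6-5)^2=1, (9-9)^2=0, (4-6)^2=4, (8-7)^2=1
sum(d^2) = 114.
Step 3: rho = 1 - 6*114 / (10*(10^2 - 1)) = 1 - 684/990 = 0.309091.
Step 4: Under H0, t = rho * sqrt((n-2)/(1-rho^2)) = 0.9193 ~ t(8).
Step 5: Two-sided p-value from the t-distribution with 8 df = 0.384841.
Step 6: alpha = 0.05. fail to reject H0.

rho = 0.3091, p = 0.384841, fail to reject H0 at alpha = 0.05.


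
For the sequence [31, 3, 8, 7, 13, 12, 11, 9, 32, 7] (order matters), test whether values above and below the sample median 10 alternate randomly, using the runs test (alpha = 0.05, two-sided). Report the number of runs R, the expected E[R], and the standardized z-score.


Step 1: Compute median = 10; label A = above, B = below.
Labels in order: ABBBAAABAB  (n_A = 5, n_B = 5)
Step 2: Count runs R = 6.
Step 3: Under H0 (random ordering), E[R] = 2*n_A*n_B/(n_A+n_B) + 1 = 2*5*5/10 + 1 = 6.0000.
        Var[R] = 2*n_A*n_B*(2*n_A*n_B - n_A - n_B) / ((n_A+n_B)^2 * (n_A+n_B-1)) = 2000/900 = 2.2222.
        SD[R] = 1.4907.
Step 4: R = E[R], so z = 0 with no continuity correction.
Step 5: Two-sided p-value via normal approximation = 2*(1 - Phi(|z|)) = 1.000000.
Step 6: alpha = 0.05. fail to reject H0.

R = 6, z = 0.0000, p = 1.000000, fail to reject H0.


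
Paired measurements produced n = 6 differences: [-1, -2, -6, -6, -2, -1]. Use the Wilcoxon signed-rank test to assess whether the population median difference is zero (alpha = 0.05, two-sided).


Step 1: Drop any zero differences (none here) and take |d_i|.
|d| = [1, 2, 6, 6, 2, 1]
Step 2: Midrank |d_i| (ties get averaged ranks).
ranks: |1|->1.5, |2|->3.5, |6|->5.5, |6|->5.5, |2|->3.5, |1|->1.5
Step 3: Attach original signs; sum ranks with positive sign and with negative sign.
W+ = 0 = 0
W- = 1.5 + 3.5 + 5.5 + 5.5 + 3.5 + 1.5 = 21
(Check: W+ + W- = 21 should equal n(n+1)/2 = 21.)
Step 4: Test statistic W = min(W+, W-) = 0.
Step 5: Ties in |d|, so use the tie-corrected normal approximation.
        E[W] = n(n+1)/4 = 6*7/4 = 10.5.
        Tie groups: |d|=1 (t=2), |d|=2 (t=2), |d|=6 (t=2); sum(t^3 - t) = 18.
        Var[W] = n(n+1)(2n+1)/24 - sum(t^3-t)/48 = 546/24 - 18/48 = 22.375.
        z = (W - E[W]) / sqrt(Var[W]) = (0 - 10.5) / 4.7302 = -2.2198.
        Two-sided p = 2*Phi(z) = 0.026434.
Step 6: alpha = 0.05. reject H0.

W+ = 0, W- = 21, W = min = 0, p = 0.026434, reject H0.


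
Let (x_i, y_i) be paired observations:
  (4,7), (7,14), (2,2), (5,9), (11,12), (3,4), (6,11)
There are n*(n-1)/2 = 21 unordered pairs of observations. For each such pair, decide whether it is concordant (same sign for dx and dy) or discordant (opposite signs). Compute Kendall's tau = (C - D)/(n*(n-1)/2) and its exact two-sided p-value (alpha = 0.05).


Step 1: Enumerate the 21 unordered pairs (i,j) with i<j and classify each by sign(x_j-x_i) * sign(y_j-y_i).
  (1,2):dx=+3,dy=+7->C; (1,3):dx=-2,dy=-5->C; (1,4):dx=+1,dy=+2->C; (1,5):dx=+7,dy=+5->C
  (1,6):dx=-1,dy=-3->C; (1,7):dx=+2,dy=+4->C; (2,3):dx=-5,dy=-12->C; (2,4):dx=-2,dy=-5->C
  (2,5):dx=+4,dy=-2->D; (2,6):dx=-4,dy=-10->C; (2,7):dx=-1,dy=-3->C; (3,4):dx=+3,dy=+7->C
  (3,5):dx=+9,dy=+10->C; (3,6):dx=+1,dy=+2->C; (3,7):dx=+4,dy=+9->C; (4,5):dx=+6,dy=+3->C
  (4,6):dx=-2,dy=-5->C; (4,7):dx=+1,dy=+2->C; (5,6):dx=-8,dy=-8->C; (5,7):dx=-5,dy=-1->C
  (6,7):dx=+3,dy=+7->C
Step 2: C = 20, D = 1, total pairs = 21.
Step 3: tau = (C - D)/(n(n-1)/2) = (20 - 1)/21 = 0.904762.
Step 4: Exact two-sided p-value (enumerate n! = 5040 permutations of y under H0): p = 0.002778.
Step 5: alpha = 0.05. reject H0.

tau_b = 0.9048 (C=20, D=1), p = 0.002778, reject H0.


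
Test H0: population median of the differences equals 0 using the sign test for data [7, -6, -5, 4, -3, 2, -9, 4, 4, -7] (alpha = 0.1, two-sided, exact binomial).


Step 1: Discard zero differences. Original n = 10; n_eff = number of nonzero differences = 10.
Nonzero differences (with sign): +7, -6, -5, +4, -3, +2, -9, +4, +4, -7
Step 2: Count signs: positive = 5, negative = 5.
Step 3: Under H0: P(positive) = 0.5, so the number of positives S ~ Bin(10, 0.5).
Step 4: Two-sided exact p-value = sum of Bin(10,0.5) probabilities at or below the observed probability = 1.000000.
Step 5: alpha = 0.1. fail to reject H0.

n_eff = 10, pos = 5, neg = 5, p = 1.000000, fail to reject H0.


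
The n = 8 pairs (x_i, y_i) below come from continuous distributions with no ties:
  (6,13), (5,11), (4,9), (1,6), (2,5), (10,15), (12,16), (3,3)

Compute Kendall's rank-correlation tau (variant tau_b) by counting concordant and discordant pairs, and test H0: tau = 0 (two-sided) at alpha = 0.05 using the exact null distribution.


Step 1: Enumerate the 28 unordered pairs (i,j) with i<j and classify each by sign(x_j-x_i) * sign(y_j-y_i).
  (1,2):dx=-1,dy=-2->C; (1,3):dx=-2,dy=-4->C; (1,4):dx=-5,dy=-7->C; (1,5):dx=-4,dy=-8->C
  (1,6):dx=+4,dy=+2->C; (1,7):dx=+6,dy=+3->C; (1,8):dx=-3,dy=-10->C; (2,3):dx=-1,dy=-2->C
  (2,4):dx=-4,dy=-5->C; (2,5):dx=-3,dy=-6->C; (2,6):dx=+5,dy=+4->C; (2,7):dx=+7,dy=+5->C
  (2,8):dx=-2,dy=-8->C; (3,4):dx=-3,dy=-3->C; (3,5):dx=-2,dy=-4->C; (3,6):dx=+6,dy=+6->C
  (3,7):dx=+8,dy=+7->C; (3,8):dx=-1,dy=-6->C; (4,5):dx=+1,dy=-1->D; (4,6):dx=+9,dy=+9->C
  (4,7):dx=+11,dy=+10->C; (4,8):dx=+2,dy=-3->D; (5,6):dx=+8,dy=+10->C; (5,7):dx=+10,dy=+11->C
  (5,8):dx=+1,dy=-2->D; (6,7):dx=+2,dy=+1->C; (6,8):dx=-7,dy=-12->C; (7,8):dx=-9,dy=-13->C
Step 2: C = 25, D = 3, total pairs = 28.
Step 3: tau = (C - D)/(n(n-1)/2) = (25 - 3)/28 = 0.785714.
Step 4: Exact two-sided p-value (enumerate n! = 40320 permutations of y under H0): p = 0.005506.
Step 5: alpha = 0.05. reject H0.

tau_b = 0.7857 (C=25, D=3), p = 0.005506, reject H0.


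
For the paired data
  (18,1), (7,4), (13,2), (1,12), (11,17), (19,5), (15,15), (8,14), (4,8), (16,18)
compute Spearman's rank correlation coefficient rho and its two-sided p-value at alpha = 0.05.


Step 1: Rank x and y separately (midranks; no ties here).
rank(x): 18->9, 7->3, 13->6, 1->1, 11->5, 19->10, 15->7, 8->4, 4->2, 16->8
rank(y): 1->1, 4->3, 2->2, 12->6, 17->9, 5->4, 15->8, 14->7, 8->5, 18->10
Step 2: d_i = R_x(i) - R_y(i); compute d_i^2.
  (9-1)^2=64, (3-3)^2=0, (6-2)^2=16, (1-6)^2=25, (5-9)^2=16, (10-4)^2=36, (7-8)^2=1, (4-7)^2=9, (2-5)^2=9, (8-10)^2=4
sum(d^2) = 180.
Step 3: rho = 1 - 6*180 / (10*(10^2 - 1)) = 1 - 1080/990 = -0.090909.
Step 4: Under H0, t = rho * sqrt((n-2)/(1-rho^2)) = -0.2582 ~ t(8).
Step 5: Two-sided p-value from the t-distribution with 8 df = 0.802772.
Step 6: alpha = 0.05. fail to reject H0.

rho = -0.0909, p = 0.802772, fail to reject H0 at alpha = 0.05.


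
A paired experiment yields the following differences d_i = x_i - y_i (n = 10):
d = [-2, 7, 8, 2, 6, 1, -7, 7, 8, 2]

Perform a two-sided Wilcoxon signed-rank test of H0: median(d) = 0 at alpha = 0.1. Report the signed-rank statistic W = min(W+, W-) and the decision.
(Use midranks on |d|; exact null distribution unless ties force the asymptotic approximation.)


Step 1: Drop any zero differences (none here) and take |d_i|.
|d| = [2, 7, 8, 2, 6, 1, 7, 7, 8, 2]
Step 2: Midrank |d_i| (ties get averaged ranks).
ranks: |2|->3, |7|->7, |8|->9.5, |2|->3, |6|->5, |1|->1, |7|->7, |7|->7, |8|->9.5, |2|->3
Step 3: Attach original signs; sum ranks with positive sign and with negative sign.
W+ = 7 + 9.5 + 3 + 5 + 1 + 7 + 9.5 + 3 = 45
W- = 3 + 7 = 10
(Check: W+ + W- = 55 should equal n(n+1)/2 = 55.)
Step 4: Test statistic W = min(W+, W-) = 10.
Step 5: Ties in |d|, so use the tie-corrected normal approximation.
        E[W] = n(n+1)/4 = 10*11/4 = 27.5.
        Tie groups: |d|=2 (t=3), |d|=7 (t=3), |d|=8 (t=2); sum(t^3 - t) = 54.
        Var[W] = n(n+1)(2n+1)/24 - sum(t^3-t)/48 = 2310/24 - 54/48 = 95.125.
        z = (W - E[W]) / sqrt(Var[W]) = (10 - 27.5) / 9.7532 = -1.7943.
        Two-sided p = 2*Phi(z) = 0.072768.
Step 6: alpha = 0.1. reject H0.

W+ = 45, W- = 10, W = min = 10, p = 0.072768, reject H0.


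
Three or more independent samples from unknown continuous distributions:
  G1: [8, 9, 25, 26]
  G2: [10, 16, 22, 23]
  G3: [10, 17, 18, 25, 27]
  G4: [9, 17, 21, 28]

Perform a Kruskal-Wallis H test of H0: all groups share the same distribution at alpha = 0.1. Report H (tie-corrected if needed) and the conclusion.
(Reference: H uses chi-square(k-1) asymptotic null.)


Step 1: Combine all N = 17 observations and assign midranks.
sorted (value, group, rank): (8,G1,1), (9,G1,2.5), (9,G4,2.5), (10,G2,4.5), (10,G3,4.5), (16,G2,6), (17,G3,7.5), (17,G4,7.5), (18,G3,9), (21,G4,10), (22,G2,11), (23,G2,12), (25,G1,13.5), (25,G3,13.5), (26,G1,15), (27,G3,16), (28,G4,17)
Step 2: Sum ranks within each group.
R_1 = 32 (n_1 = 4)
R_2 = 33.5 (n_2 = 4)
R_3 = 50.5 (n_3 = 5)
R_4 = 37 (n_4 = 4)
Step 3: H = 12/(N(N+1)) * sum(R_i^2/n_i) - 3(N+1)
     = 12/(17*18) * (32^2/4 + 33.5^2/4 + 50.5^2/5 + 37^2/4) - 3*18
     = 0.039216 * 1388.86 - 54
     = 0.465196.
Step 4: Ties present; correction factor C = 1 - 24/(17^3 - 17) = 0.995098. Corrected H = 0.465196 / 0.995098 = 0.467488.
Step 5: Under H0, H ~ chi^2(3); p-value = 0.925974.
Step 6: alpha = 0.1. fail to reject H0.

H = 0.4675, df = 3, p = 0.925974, fail to reject H0.


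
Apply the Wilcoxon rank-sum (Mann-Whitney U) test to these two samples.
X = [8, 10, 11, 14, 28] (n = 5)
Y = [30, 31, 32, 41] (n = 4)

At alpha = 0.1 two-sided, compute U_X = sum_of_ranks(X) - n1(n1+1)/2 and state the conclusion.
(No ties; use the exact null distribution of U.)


Step 1: Combine and sort all 9 observations; assign midranks.
sorted (value, group): (8,X), (10,X), (11,X), (14,X), (28,X), (30,Y), (31,Y), (32,Y), (41,Y)
ranks: 8->1, 10->2, 11->3, 14->4, 28->5, 30->6, 31->7, 32->8, 41->9
Step 2: Rank sum for X: R1 = 1 + 2 + 3 + 4 + 5 = 15.
Step 3: U_X = R1 - n1(n1+1)/2 = 15 - 5*6/2 = 15 - 15 = 0.
       U_Y = n1*n2 - U_X = 20 - 0 = 20.
Step 4: No ties, so the exact null distribution of U (based on enumerating the C(9,5) = 126 equally likely rank assignments) gives the two-sided p-value.
Step 5: p-value = 0.015873; compare to alpha = 0.1. reject H0.

U_X = 0, p = 0.015873, reject H0 at alpha = 0.1.


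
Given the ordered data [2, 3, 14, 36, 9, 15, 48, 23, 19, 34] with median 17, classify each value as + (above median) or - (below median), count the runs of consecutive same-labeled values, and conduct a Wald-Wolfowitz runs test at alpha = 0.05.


Step 1: Compute median = 17; label A = above, B = below.
Labels in order: BBBABBAAAA  (n_A = 5, n_B = 5)
Step 2: Count runs R = 4.
Step 3: Under H0 (random ordering), E[R] = 2*n_A*n_B/(n_A+n_B) + 1 = 2*5*5/10 + 1 = 6.0000.
        Var[R] = 2*n_A*n_B*(2*n_A*n_B - n_A - n_B) / ((n_A+n_B)^2 * (n_A+n_B-1)) = 2000/900 = 2.2222.
        SD[R] = 1.4907.
Step 4: Continuity-corrected z = (R + 0.5 - E[R]) / SD[R] = (4 + 0.5 - 6.0000) / 1.4907 = -1.0062.
Step 5: Two-sided p-value via normal approximation = 2*(1 - Phi(|z|)) = 0.314305.
Step 6: alpha = 0.05. fail to reject H0.

R = 4, z = -1.0062, p = 0.314305, fail to reject H0.


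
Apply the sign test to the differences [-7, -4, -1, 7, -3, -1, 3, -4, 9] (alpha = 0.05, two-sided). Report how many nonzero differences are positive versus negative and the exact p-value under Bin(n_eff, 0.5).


Step 1: Discard zero differences. Original n = 9; n_eff = number of nonzero differences = 9.
Nonzero differences (with sign): -7, -4, -1, +7, -3, -1, +3, -4, +9
Step 2: Count signs: positive = 3, negative = 6.
Step 3: Under H0: P(positive) = 0.5, so the number of positives S ~ Bin(9, 0.5).
Step 4: Two-sided exact p-value = sum of Bin(9,0.5) probabilities at or below the observed probability = 0.507812.
Step 5: alpha = 0.05. fail to reject H0.

n_eff = 9, pos = 3, neg = 6, p = 0.507812, fail to reject H0.


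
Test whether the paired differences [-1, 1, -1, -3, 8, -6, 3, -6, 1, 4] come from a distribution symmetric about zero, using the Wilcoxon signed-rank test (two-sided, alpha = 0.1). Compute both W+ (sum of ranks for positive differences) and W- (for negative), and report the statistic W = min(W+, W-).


Step 1: Drop any zero differences (none here) and take |d_i|.
|d| = [1, 1, 1, 3, 8, 6, 3, 6, 1, 4]
Step 2: Midrank |d_i| (ties get averaged ranks).
ranks: |1|->2.5, |1|->2.5, |1|->2.5, |3|->5.5, |8|->10, |6|->8.5, |3|->5.5, |6|->8.5, |1|->2.5, |4|->7
Step 3: Attach original signs; sum ranks with positive sign and with negative sign.
W+ = 2.5 + 10 + 5.5 + 2.5 + 7 = 27.5
W- = 2.5 + 2.5 + 5.5 + 8.5 + 8.5 = 27.5
(Check: W+ + W- = 55 should equal n(n+1)/2 = 55.)
Step 4: Test statistic W = min(W+, W-) = 27.5.
Step 5: Ties in |d|, so use the tie-corrected normal approximation.
        E[W] = n(n+1)/4 = 10*11/4 = 27.5.
        Tie groups: |d|=1 (t=4), |d|=3 (t=2), |d|=6 (t=2); sum(t^3 - t) = 72.
        Var[W] = n(n+1)(2n+1)/24 - sum(t^3-t)/48 = 2310/24 - 72/48 = 94.75.
        z = (W - E[W]) / sqrt(Var[W]) = (27.5 - 27.5) / 9.7340 = 0.0000.
        Two-sided p = 2*Phi(z) = 1.000000.
Step 6: alpha = 0.1. fail to reject H0.

W+ = 27.5, W- = 27.5, W = min = 27.5, p = 1.000000, fail to reject H0.


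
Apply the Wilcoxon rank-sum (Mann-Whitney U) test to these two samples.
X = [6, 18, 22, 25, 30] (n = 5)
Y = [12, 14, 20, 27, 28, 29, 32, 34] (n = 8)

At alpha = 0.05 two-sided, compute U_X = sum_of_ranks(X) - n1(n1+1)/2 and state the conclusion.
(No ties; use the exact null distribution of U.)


Step 1: Combine and sort all 13 observations; assign midranks.
sorted (value, group): (6,X), (12,Y), (14,Y), (18,X), (20,Y), (22,X), (25,X), (27,Y), (28,Y), (29,Y), (30,X), (32,Y), (34,Y)
ranks: 6->1, 12->2, 14->3, 18->4, 20->5, 22->6, 25->7, 27->8, 28->9, 29->10, 30->11, 32->12, 34->13
Step 2: Rank sum for X: R1 = 1 + 4 + 6 + 7 + 11 = 29.
Step 3: U_X = R1 - n1(n1+1)/2 = 29 - 5*6/2 = 29 - 15 = 14.
       U_Y = n1*n2 - U_X = 40 - 14 = 26.
Step 4: No ties, so the exact null distribution of U (based on enumerating the C(13,5) = 1287 equally likely rank assignments) gives the two-sided p-value.
Step 5: p-value = 0.435120; compare to alpha = 0.05. fail to reject H0.

U_X = 14, p = 0.435120, fail to reject H0 at alpha = 0.05.


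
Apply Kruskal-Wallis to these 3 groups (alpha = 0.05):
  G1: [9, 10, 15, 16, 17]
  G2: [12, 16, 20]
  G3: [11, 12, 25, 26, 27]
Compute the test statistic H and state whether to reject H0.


Step 1: Combine all N = 13 observations and assign midranks.
sorted (value, group, rank): (9,G1,1), (10,G1,2), (11,G3,3), (12,G2,4.5), (12,G3,4.5), (15,G1,6), (16,G1,7.5), (16,G2,7.5), (17,G1,9), (20,G2,10), (25,G3,11), (26,G3,12), (27,G3,13)
Step 2: Sum ranks within each group.
R_1 = 25.5 (n_1 = 5)
R_2 = 22 (n_2 = 3)
R_3 = 43.5 (n_3 = 5)
Step 3: H = 12/(N(N+1)) * sum(R_i^2/n_i) - 3(N+1)
     = 12/(13*14) * (25.5^2/5 + 22^2/3 + 43.5^2/5) - 3*14
     = 0.065934 * 669.833 - 42
     = 2.164835.
Step 4: Ties present; correction factor C = 1 - 12/(13^3 - 13) = 0.994505. Corrected H = 2.164835 / 0.994505 = 2.176796.
Step 5: Under H0, H ~ chi^2(2); p-value = 0.336756.
Step 6: alpha = 0.05. fail to reject H0.

H = 2.1768, df = 2, p = 0.336756, fail to reject H0.


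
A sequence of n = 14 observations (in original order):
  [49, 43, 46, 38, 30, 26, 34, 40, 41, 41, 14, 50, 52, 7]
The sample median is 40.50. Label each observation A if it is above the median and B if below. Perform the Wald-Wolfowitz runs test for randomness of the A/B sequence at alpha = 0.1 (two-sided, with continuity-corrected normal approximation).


Step 1: Compute median = 40.50; label A = above, B = below.
Labels in order: AAABBBBBAABAAB  (n_A = 7, n_B = 7)
Step 2: Count runs R = 6.
Step 3: Under H0 (random ordering), E[R] = 2*n_A*n_B/(n_A+n_B) + 1 = 2*7*7/14 + 1 = 8.0000.
        Var[R] = 2*n_A*n_B*(2*n_A*n_B - n_A - n_B) / ((n_A+n_B)^2 * (n_A+n_B-1)) = 8232/2548 = 3.2308.
        SD[R] = 1.7974.
Step 4: Continuity-corrected z = (R + 0.5 - E[R]) / SD[R] = (6 + 0.5 - 8.0000) / 1.7974 = -0.8345.
Step 5: Two-sided p-value via normal approximation = 2*(1 - Phi(|z|)) = 0.403986.
Step 6: alpha = 0.1. fail to reject H0.

R = 6, z = -0.8345, p = 0.403986, fail to reject H0.


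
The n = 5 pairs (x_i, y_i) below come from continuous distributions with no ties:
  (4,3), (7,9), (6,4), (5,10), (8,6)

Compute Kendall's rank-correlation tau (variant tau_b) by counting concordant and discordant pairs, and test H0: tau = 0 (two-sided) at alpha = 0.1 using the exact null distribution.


Step 1: Enumerate the 10 unordered pairs (i,j) with i<j and classify each by sign(x_j-x_i) * sign(y_j-y_i).
  (1,2):dx=+3,dy=+6->C; (1,3):dx=+2,dy=+1->C; (1,4):dx=+1,dy=+7->C; (1,5):dx=+4,dy=+3->C
  (2,3):dx=-1,dy=-5->C; (2,4):dx=-2,dy=+1->D; (2,5):dx=+1,dy=-3->D; (3,4):dx=-1,dy=+6->D
  (3,5):dx=+2,dy=+2->C; (4,5):dx=+3,dy=-4->D
Step 2: C = 6, D = 4, total pairs = 10.
Step 3: tau = (C - D)/(n(n-1)/2) = (6 - 4)/10 = 0.200000.
Step 4: Exact two-sided p-value (enumerate n! = 120 permutations of y under H0): p = 0.816667.
Step 5: alpha = 0.1. fail to reject H0.

tau_b = 0.2000 (C=6, D=4), p = 0.816667, fail to reject H0.


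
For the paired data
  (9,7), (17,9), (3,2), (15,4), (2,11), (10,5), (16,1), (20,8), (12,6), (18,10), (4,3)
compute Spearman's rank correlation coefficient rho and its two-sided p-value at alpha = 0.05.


Step 1: Rank x and y separately (midranks; no ties here).
rank(x): 9->4, 17->9, 3->2, 15->7, 2->1, 10->5, 16->8, 20->11, 12->6, 18->10, 4->3
rank(y): 7->7, 9->9, 2->2, 4->4, 11->11, 5->5, 1->1, 8->8, 6->6, 10->10, 3->3
Step 2: d_i = R_x(i) - R_y(i); compute d_i^2.
  (4-7)^2=9, (9-9)^2=0, (2-2)^2=0, (7-4)^2=9, (1-11)^2=100, (5-5)^2=0, (8-1)^2=49, (11-8)^2=9, (6-6)^2=0, (10-10)^2=0, (3-3)^2=0
sum(d^2) = 176.
Step 3: rho = 1 - 6*176 / (11*(11^2 - 1)) = 1 - 1056/1320 = 0.200000.
Step 4: Under H0, t = rho * sqrt((n-2)/(1-rho^2)) = 0.6124 ~ t(9).
Step 5: Two-sided p-value from the t-distribution with 9 df = 0.555445.
Step 6: alpha = 0.05. fail to reject H0.

rho = 0.2000, p = 0.555445, fail to reject H0 at alpha = 0.05.


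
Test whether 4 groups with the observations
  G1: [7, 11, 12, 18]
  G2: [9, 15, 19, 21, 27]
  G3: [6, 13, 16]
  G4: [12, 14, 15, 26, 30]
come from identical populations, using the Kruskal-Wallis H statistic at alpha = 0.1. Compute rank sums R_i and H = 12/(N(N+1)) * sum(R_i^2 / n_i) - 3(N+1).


Step 1: Combine all N = 17 observations and assign midranks.
sorted (value, group, rank): (6,G3,1), (7,G1,2), (9,G2,3), (11,G1,4), (12,G1,5.5), (12,G4,5.5), (13,G3,7), (14,G4,8), (15,G2,9.5), (15,G4,9.5), (16,G3,11), (18,G1,12), (19,G2,13), (21,G2,14), (26,G4,15), (27,G2,16), (30,G4,17)
Step 2: Sum ranks within each group.
R_1 = 23.5 (n_1 = 4)
R_2 = 55.5 (n_2 = 5)
R_3 = 19 (n_3 = 3)
R_4 = 55 (n_4 = 5)
Step 3: H = 12/(N(N+1)) * sum(R_i^2/n_i) - 3(N+1)
     = 12/(17*18) * (23.5^2/4 + 55.5^2/5 + 19^2/3 + 55^2/5) - 3*18
     = 0.039216 * 1479.45 - 54
     = 4.017484.
Step 4: Ties present; correction factor C = 1 - 12/(17^3 - 17) = 0.997549. Corrected H = 4.017484 / 0.997549 = 4.027355.
Step 5: Under H0, H ~ chi^2(3); p-value = 0.258525.
Step 6: alpha = 0.1. fail to reject H0.

H = 4.0274, df = 3, p = 0.258525, fail to reject H0.


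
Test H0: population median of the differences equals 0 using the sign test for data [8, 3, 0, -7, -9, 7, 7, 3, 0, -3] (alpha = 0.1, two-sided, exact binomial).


Step 1: Discard zero differences. Original n = 10; n_eff = number of nonzero differences = 8.
Nonzero differences (with sign): +8, +3, -7, -9, +7, +7, +3, -3
Step 2: Count signs: positive = 5, negative = 3.
Step 3: Under H0: P(positive) = 0.5, so the number of positives S ~ Bin(8, 0.5).
Step 4: Two-sided exact p-value = sum of Bin(8,0.5) probabilities at or below the observed probability = 0.726562.
Step 5: alpha = 0.1. fail to reject H0.

n_eff = 8, pos = 5, neg = 3, p = 0.726562, fail to reject H0.


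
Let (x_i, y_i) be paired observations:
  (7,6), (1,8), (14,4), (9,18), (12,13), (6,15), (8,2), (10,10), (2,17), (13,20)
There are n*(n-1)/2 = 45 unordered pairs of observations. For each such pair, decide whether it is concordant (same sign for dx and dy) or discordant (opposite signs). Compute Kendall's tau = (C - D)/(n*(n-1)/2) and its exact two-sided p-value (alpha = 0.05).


Step 1: Enumerate the 45 unordered pairs (i,j) with i<j and classify each by sign(x_j-x_i) * sign(y_j-y_i).
  (1,2):dx=-6,dy=+2->D; (1,3):dx=+7,dy=-2->D; (1,4):dx=+2,dy=+12->C; (1,5):dx=+5,dy=+7->C
  (1,6):dx=-1,dy=+9->D; (1,7):dx=+1,dy=-4->D; (1,8):dx=+3,dy=+4->C; (1,9):dx=-5,dy=+11->D
  (1,10):dx=+6,dy=+14->C; (2,3):dx=+13,dy=-4->D; (2,4):dx=+8,dy=+10->C; (2,5):dx=+11,dy=+5->C
  (2,6):dx=+5,dy=+7->C; (2,7):dx=+7,dy=-6->D; (2,8):dx=+9,dy=+2->C; (2,9):dx=+1,dy=+9->C
  (2,10):dx=+12,dy=+12->C; (3,4):dx=-5,dy=+14->D; (3,5):dx=-2,dy=+9->D; (3,6):dx=-8,dy=+11->D
  (3,7):dx=-6,dy=-2->C; (3,8):dx=-4,dy=+6->D; (3,9):dx=-12,dy=+13->D; (3,10):dx=-1,dy=+16->D
  (4,5):dx=+3,dy=-5->D; (4,6):dx=-3,dy=-3->C; (4,7):dx=-1,dy=-16->C; (4,8):dx=+1,dy=-8->D
  (4,9):dx=-7,dy=-1->C; (4,10):dx=+4,dy=+2->C; (5,6):dx=-6,dy=+2->D; (5,7):dx=-4,dy=-11->C
  (5,8):dx=-2,dy=-3->C; (5,9):dx=-10,dy=+4->D; (5,10):dx=+1,dy=+7->C; (6,7):dx=+2,dy=-13->D
  (6,8):dx=+4,dy=-5->D; (6,9):dx=-4,dy=+2->D; (6,10):dx=+7,dy=+5->C; (7,8):dx=+2,dy=+8->C
  (7,9):dx=-6,dy=+15->D; (7,10):dx=+5,dy=+18->C; (8,9):dx=-8,dy=+7->D; (8,10):dx=+3,dy=+10->C
  (9,10):dx=+11,dy=+3->C
Step 2: C = 23, D = 22, total pairs = 45.
Step 3: tau = (C - D)/(n(n-1)/2) = (23 - 22)/45 = 0.022222.
Step 4: Exact two-sided p-value (enumerate n! = 3628800 permutations of y under H0): p = 1.000000.
Step 5: alpha = 0.05. fail to reject H0.

tau_b = 0.0222 (C=23, D=22), p = 1.000000, fail to reject H0.


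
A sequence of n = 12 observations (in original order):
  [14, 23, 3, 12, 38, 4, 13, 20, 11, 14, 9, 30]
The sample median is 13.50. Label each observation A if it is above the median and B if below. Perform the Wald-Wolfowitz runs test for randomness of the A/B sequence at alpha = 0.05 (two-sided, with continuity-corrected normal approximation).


Step 1: Compute median = 13.50; label A = above, B = below.
Labels in order: AABBABBABABA  (n_A = 6, n_B = 6)
Step 2: Count runs R = 9.
Step 3: Under H0 (random ordering), E[R] = 2*n_A*n_B/(n_A+n_B) + 1 = 2*6*6/12 + 1 = 7.0000.
        Var[R] = 2*n_A*n_B*(2*n_A*n_B - n_A - n_B) / ((n_A+n_B)^2 * (n_A+n_B-1)) = 4320/1584 = 2.7273.
        SD[R] = 1.6514.
Step 4: Continuity-corrected z = (R - 0.5 - E[R]) / SD[R] = (9 - 0.5 - 7.0000) / 1.6514 = 0.9083.
Step 5: Two-sided p-value via normal approximation = 2*(1 - Phi(|z|)) = 0.363722.
Step 6: alpha = 0.05. fail to reject H0.

R = 9, z = 0.9083, p = 0.363722, fail to reject H0.


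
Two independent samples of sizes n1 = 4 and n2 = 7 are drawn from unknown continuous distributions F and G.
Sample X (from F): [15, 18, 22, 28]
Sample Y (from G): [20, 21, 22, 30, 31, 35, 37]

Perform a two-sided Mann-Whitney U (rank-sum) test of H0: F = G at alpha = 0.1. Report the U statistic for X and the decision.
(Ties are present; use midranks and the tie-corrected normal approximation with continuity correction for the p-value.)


Step 1: Combine and sort all 11 observations; assign midranks.
sorted (value, group): (15,X), (18,X), (20,Y), (21,Y), (22,X), (22,Y), (28,X), (30,Y), (31,Y), (35,Y), (37,Y)
ranks: 15->1, 18->2, 20->3, 21->4, 22->5.5, 22->5.5, 28->7, 30->8, 31->9, 35->10, 37->11
Step 2: Rank sum for X: R1 = 1 + 2 + 5.5 + 7 = 15.5.
Step 3: U_X = R1 - n1(n1+1)/2 = 15.5 - 4*5/2 = 15.5 - 10 = 5.5.
       U_Y = n1*n2 - U_X = 28 - 5.5 = 22.5.
Step 4: Ties are present, so use the tie-corrected normal approximation (with continuity correction) for the p-value.
Step 5: p-value = 0.129695; compare to alpha = 0.1. fail to reject H0.

U_X = 5.5, p = 0.129695, fail to reject H0 at alpha = 0.1.


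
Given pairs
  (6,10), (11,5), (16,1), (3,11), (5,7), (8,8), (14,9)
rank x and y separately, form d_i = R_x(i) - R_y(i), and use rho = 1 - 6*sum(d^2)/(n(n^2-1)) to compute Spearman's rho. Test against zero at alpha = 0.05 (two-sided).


Step 1: Rank x and y separately (midranks; no ties here).
rank(x): 6->3, 11->5, 16->7, 3->1, 5->2, 8->4, 14->6
rank(y): 10->6, 5->2, 1->1, 11->7, 7->3, 8->4, 9->5
Step 2: d_i = R_x(i) - R_y(i); compute d_i^2.
  (3-6)^2=9, (5-2)^2=9, (7-1)^2=36, (1-7)^2=36, (2-3)^2=1, (4-4)^2=0, (6-5)^2=1
sum(d^2) = 92.
Step 3: rho = 1 - 6*92 / (7*(7^2 - 1)) = 1 - 552/336 = -0.642857.
Step 4: Under H0, t = rho * sqrt((n-2)/(1-rho^2)) = -1.8766 ~ t(5).
Step 5: Two-sided p-value from the t-distribution with 5 df = 0.119392.
Step 6: alpha = 0.05. fail to reject H0.

rho = -0.6429, p = 0.119392, fail to reject H0 at alpha = 0.05.


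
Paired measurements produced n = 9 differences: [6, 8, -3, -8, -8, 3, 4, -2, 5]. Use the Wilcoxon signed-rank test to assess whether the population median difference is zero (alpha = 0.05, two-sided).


Step 1: Drop any zero differences (none here) and take |d_i|.
|d| = [6, 8, 3, 8, 8, 3, 4, 2, 5]
Step 2: Midrank |d_i| (ties get averaged ranks).
ranks: |6|->6, |8|->8, |3|->2.5, |8|->8, |8|->8, |3|->2.5, |4|->4, |2|->1, |5|->5
Step 3: Attach original signs; sum ranks with positive sign and with negative sign.
W+ = 6 + 8 + 2.5 + 4 + 5 = 25.5
W- = 2.5 + 8 + 8 + 1 = 19.5
(Check: W+ + W- = 45 should equal n(n+1)/2 = 45.)
Step 4: Test statistic W = min(W+, W-) = 19.5.
Step 5: Ties in |d|, so use the tie-corrected normal approximation.
        E[W] = n(n+1)/4 = 9*10/4 = 22.5.
        Tie groups: |d|=3 (t=2), |d|=8 (t=3); sum(t^3 - t) = 30.
        Var[W] = n(n+1)(2n+1)/24 - sum(t^3-t)/48 = 1710/24 - 30/48 = 70.625.
        z = (W - E[W]) / sqrt(Var[W]) = (19.5 - 22.5) / 8.4039 = -0.3570.
        Two-sided p = 2*Phi(z) = 0.721108.
Step 6: alpha = 0.05. fail to reject H0.

W+ = 25.5, W- = 19.5, W = min = 19.5, p = 0.721108, fail to reject H0.
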